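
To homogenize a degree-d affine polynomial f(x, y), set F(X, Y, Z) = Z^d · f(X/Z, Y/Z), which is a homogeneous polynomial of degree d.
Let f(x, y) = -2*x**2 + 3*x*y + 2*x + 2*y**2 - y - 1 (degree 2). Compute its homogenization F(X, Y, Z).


F(X, Y, Z) = -2*X**2 + 3*X*Y + 2*X*Z + 2*Y**2 - Y*Z - Z**2

deg(f) = 2.
Substitute x = X/Z, y = Y/Z into f, then multiply by Z^2.
  monomial -2·x^2·y^0 ↦ -2·X^2·Y^0·Z^0.
  monomial 3·x^1·y^1 ↦ 3·X^1·Y^1·Z^0.
  monomial 2·x^1·y^0 ↦ 2·X^1·Y^0·Z^1.
  monomial 2·x^0·y^2 ↦ 2·X^0·Y^2·Z^0.
  monomial -1·x^0·y^1 ↦ -1·X^0·Y^1·Z^1.
  monomial -1·x^0·y^0 ↦ -1·X^0·Y^0·Z^2.
Collecting: F(X, Y, Z) = -2*X**2 + 3*X*Y + 2*X*Z + 2*Y**2 - Y*Z - Z**2.


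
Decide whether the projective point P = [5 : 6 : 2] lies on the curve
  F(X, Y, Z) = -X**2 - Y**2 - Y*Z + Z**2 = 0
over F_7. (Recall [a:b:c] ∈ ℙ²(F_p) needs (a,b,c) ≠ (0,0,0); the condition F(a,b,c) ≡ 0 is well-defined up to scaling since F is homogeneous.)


F(5,6,2) ≡ 1 (mod 7); P is NOT on the curve.

Evaluate F(5, 6, 2) term-by-term (mod 7).
  -X**2 ↦ -1·25·1·1 = -25
  -Y**2 ↦ -1·1·36·1 = -36
  -Y*Z ↦ -1·1·6·2 = -12
  Z**2 ↦ 1·1·1·4 = 4
Sum: F(5, 6, 2) = (-25) + (-36) + (-12) + (4) = -69.
Reducing mod 7: -69 ≡ 1 (mod 7).
Since F(a, b, c) ≡ 1 ≠ 0 (mod 7), P does NOT lie on the curve.


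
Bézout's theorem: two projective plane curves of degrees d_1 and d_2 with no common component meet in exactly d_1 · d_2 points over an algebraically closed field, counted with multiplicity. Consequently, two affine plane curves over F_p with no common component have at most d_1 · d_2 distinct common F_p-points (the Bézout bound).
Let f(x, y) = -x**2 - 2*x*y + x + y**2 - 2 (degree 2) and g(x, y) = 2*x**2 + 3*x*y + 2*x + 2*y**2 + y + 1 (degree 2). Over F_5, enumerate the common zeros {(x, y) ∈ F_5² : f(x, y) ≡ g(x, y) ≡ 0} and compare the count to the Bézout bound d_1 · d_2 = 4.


Common zeros: {(4, 4)}; count = 1; Bézout bound = 4.

deg(f) = 2, deg(g) = 2, so Bézout bound = 4.
Scan x ∈ F_5. For each x, list the y ∈ F_5 with f(x, y) ≡ 0 and those with g(x, y) ≡ 0 (mod 5); the common zeros in that column are the intersection.
  x = 0: f ≡ 0 at y ∈ ∅; g ≡ 0 at y ∈ ∅; common: ∅.
  x = 1: f ≡ 0 at y ∈ ∅; g ≡ 0 at y ∈ {0, 3}; common: ∅.
  x = 2: f ≡ 0 at y ∈ ∅; g ≡ 0 at y ∈ {2}; common: ∅.
  x = 3: f ≡ 0 at y ∈ ∅; g ≡ 0 at y ∈ {0}; common: ∅.
  x = 4: f ≡ 0 at y ∈ {4}; g ≡ 0 at y ∈ {2, 4}; common: {4}.
Collecting: common zeros = {(4, 4)}, so the count is 1.
Comparison with the Bézout bound: 1 ≤ 4 = deg(f)·deg(g), as expected for curves with no common component (the affine F_5-count falls short of the bound because intersections may lie at infinity, over extension fields, or carry multiplicity).


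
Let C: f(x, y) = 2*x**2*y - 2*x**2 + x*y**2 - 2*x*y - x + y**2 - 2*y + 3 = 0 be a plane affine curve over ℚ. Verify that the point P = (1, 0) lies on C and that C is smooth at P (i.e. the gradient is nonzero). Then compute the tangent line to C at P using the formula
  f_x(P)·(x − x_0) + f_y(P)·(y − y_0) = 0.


Tangent line at P: -5*x - 2*y + 5 = 0.

Step 1: f(1, 0) = 0, so P lies on C.
Step 2: partial derivatives
  f_x(x, y) = 4*x*y - 4*x + y**2 - 2*y - 1, f_y(x, y) = 2*x**2 + 2*x*y - 2*x + 2*y - 2.
  f_x(P) = -5, f_y(P) = -2 (gradient nonzero, so P is smooth).
Step 3: tangent line at P: -5·(x − 1) + -2·(y − 0) = 0.
Expanding: -5*x - 2*y + 5 = 0.


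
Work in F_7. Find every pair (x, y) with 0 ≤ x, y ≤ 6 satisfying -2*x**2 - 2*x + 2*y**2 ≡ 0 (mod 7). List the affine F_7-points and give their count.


Affine F_7-points: {(0, 0), (1, 3), (1, 4), (5, 3), (5, 4), (6, 0)}; count = 6.

For each of the 49 pairs (x, y) ∈ F_7², evaluate f(x, y) mod 7. Record the zeros.
  x = 0: [0↦0, 1↦2, 2↦1, 3↦4, 4↦4, 5↦1, 6↦2]  zeros at y ∈ {0}
  x = 1: [0↦3, 1↦5, 2↦4, 3↦0, 4↦0, 5↦4, 6↦5]  zeros at y ∈ {3, 4}
  x = 2: [0↦2, 1↦4, 2↦3, 3↦6, 4↦6, 5↦3, 6↦4]  zeros at y ∈ ∅
  x = 3: [0↦4, 1↦6, 2↦5, 3↦1, 4↦1, 5↦5, 6↦6]  zeros at y ∈ ∅
  x = 4: [0↦2, 1↦4, 2↦3, 3↦6, 4↦6, 5↦3, 6↦4]  zeros at y ∈ ∅
  x = 5: [0↦3, 1↦5, 2↦4, 3↦0, 4↦0, 5↦4, 6↦5]  zeros at y ∈ {3, 4}
  x = 6: [0↦0, 1↦2, 2↦1, 3↦4, 4↦4, 5↦1, 6↦2]  zeros at y ∈ {0}
Collecting zeros: affine points = {(0, 0), (1, 3), (1, 4), (5, 3), (5, 4), (6, 0)}.
Total count |C(F_7)_aff| = 6.


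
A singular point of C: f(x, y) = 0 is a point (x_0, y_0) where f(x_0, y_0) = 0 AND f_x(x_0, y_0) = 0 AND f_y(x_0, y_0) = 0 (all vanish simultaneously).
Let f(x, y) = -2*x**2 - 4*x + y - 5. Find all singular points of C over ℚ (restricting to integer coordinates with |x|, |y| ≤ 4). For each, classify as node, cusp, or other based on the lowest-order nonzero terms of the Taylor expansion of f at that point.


No singular points in the scanned grid; C is smooth there.

Compute partial derivatives:
  f_x = -4*x - 4.
  f_y = 1.
f_y = 1 is a nonzero constant, so f_y never vanishes: no point (x, y) can satisfy f = f_x = f_y = 0. In particular no (x, y) ∈ {−4, ..., 4}² is singular; the curve is smooth.


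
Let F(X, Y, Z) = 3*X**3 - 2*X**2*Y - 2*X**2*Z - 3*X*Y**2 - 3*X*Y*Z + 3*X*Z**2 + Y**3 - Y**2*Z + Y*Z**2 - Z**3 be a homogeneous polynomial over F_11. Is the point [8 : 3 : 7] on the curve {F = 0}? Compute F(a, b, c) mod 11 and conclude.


F(8,3,7) ≡ 7 (mod 11); P is NOT on the curve.

Evaluate F(8, 3, 7) term-by-term (mod 11).
  3*X**3 ↦ 3·512·1·1 = 1536
  -2*X**2*Y ↦ -2·64·3·1 = -384
  -2*X**2*Z ↦ -2·64·1·7 = -896
  -3*X*Y**2 ↦ -3·8·9·1 = -216
  -3*X*Y*Z ↦ -3·8·3·7 = -504
  3*X*Z**2 ↦ 3·8·1·49 = 1176
  Y**3 ↦ 1·1·27·1 = 27
  -Y**2*Z ↦ -1·1·9·7 = -63
  Y*Z**2 ↦ 1·1·3·49 = 147
  -Z**3 ↦ -1·1·1·343 = -343
Sum: F(8, 3, 7) = (1536) + (-384) + (-896) + (-216) + (-504) + (1176) + (27) + (-63) + (147) + (-343) = 480.
Reducing mod 11: 480 ≡ 7 (mod 11).
Since F(a, b, c) ≡ 7 ≠ 0 (mod 11), P does NOT lie on the curve.


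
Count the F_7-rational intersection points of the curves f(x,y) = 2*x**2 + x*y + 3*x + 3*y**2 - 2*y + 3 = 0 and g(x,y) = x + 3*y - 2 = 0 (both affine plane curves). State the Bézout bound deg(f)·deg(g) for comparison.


Common zeros: ∅; count = 0; Bézout bound = 2.

deg(f) = 2, deg(g) = 1, so Bézout bound = 2.
Scan x ∈ F_7. For each x, list the y ∈ F_7 with f(x, y) ≡ 0 and those with g(x, y) ≡ 0 (mod 7); the common zeros in that column are the intersection.
  x = 0: f ≡ 0 at y ∈ ∅; g ≡ 0 at y ∈ {3}; common: ∅.
  x = 1: f ≡ 0 at y ∈ ∅; g ≡ 0 at y ∈ {5}; common: ∅.
  x = 2: f ≡ 0 at y ∈ ∅; g ≡ 0 at y ∈ {0}; common: ∅.
  x = 3: f ≡ 0 at y ∈ ∅; g ≡ 0 at y ∈ {2}; common: ∅.
  x = 4: f ≡ 0 at y ∈ {2}; g ≡ 0 at y ∈ {4}; common: ∅.
  x = 5: f ≡ 0 at y ∈ ∅; g ≡ 0 at y ∈ {6}; common: ∅.
  x = 6: f ≡ 0 at y ∈ ∅; g ≡ 0 at y ∈ {1}; common: ∅.
Collecting: common zeros = ∅, so the count is 0.
Comparison with the Bézout bound: 0 ≤ 2 = deg(f)·deg(g), as expected for curves with no common component (the affine F_7-count falls short of the bound because intersections may lie at infinity, over extension fields, or carry multiplicity).


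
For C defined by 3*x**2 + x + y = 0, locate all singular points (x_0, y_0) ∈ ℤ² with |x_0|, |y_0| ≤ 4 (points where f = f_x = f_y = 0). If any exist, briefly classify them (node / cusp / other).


No singular points in the scanned grid; C is smooth there.

Compute partial derivatives:
  f_x = 6*x + 1.
  f_y = 1.
f_y = 1 is a nonzero constant, so f_y never vanishes: no point (x, y) can satisfy f = f_x = f_y = 0. In particular no (x, y) ∈ {−4, ..., 4}² is singular; the curve is smooth.


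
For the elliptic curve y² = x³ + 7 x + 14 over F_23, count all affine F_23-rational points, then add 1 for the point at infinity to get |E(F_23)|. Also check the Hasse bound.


Affine points = {(2, 6), (2, 17), (3, 4), (3, 19), (5, 6), (5, 17), (9, 1), (9, 22), (10, 7), (10, 16), (12, 3), (12, 20), (13, 5), (13, 18), (14, 2), (14, 21), (16, 6), (16, 17), (17, 3), (17, 20), (20, 9), (20, 14), (22, 11), (22, 12)}; affine count = 24; |E(F_23)| = 25.

Discriminant check: Δ ∝ 4a³ + 27b² = 4·7³ + 27·14² = 4·343 + 27·196 ≡ 17 (mod 23). Nonzero ⇒ E is nonsingular.
For each x ∈ F_23, compute rhs = x³ + 7·x + 14 mod 23, then count y ∈ F_23 with y² ≡ rhs.
  x = 0: rhs = 14, matching y values: none (0 points).
  x = 1: rhs = 22, matching y values: none (0 points).
  x = 2: rhs = 13, matching y values: 6, 17 (2 points).
  x = 3: rhs = 16, matching y values: 4, 19 (2 points).
  x = 4: rhs = 14, matching y values: none (0 points).
  x = 5: rhs = 13, matching y values: 6, 17 (2 points).
  x = 6: rhs = 19, matching y values: none (0 points).
  x = 7: rhs = 15, matching y values: none (0 points).
  x = 8: rhs = 7, matching y values: none (0 points).
  x = 9: rhs = 1, matching y values: 1, 22 (2 points).
  x = 10: rhs = 3, matching y values: 7, 16 (2 points).
  x = 11: rhs = 19, matching y values: none (0 points).
  x = 12: rhs = 9, matching y values: 3, 20 (2 points).
  x = 13: rhs = 2, matching y values: 5, 18 (2 points).
  x = 14: rhs = 4, matching y values: 2, 21 (2 points).
  x = 15: rhs = 21, matching y values: none (0 points).
  x = 16: rhs = 13, matching y values: 6, 17 (2 points).
  x = 17: rhs = 9, matching y values: 3, 20 (2 points).
  x = 18: rhs = 15, matching y values: none (0 points).
  x = 19: rhs = 14, matching y values: none (0 points).
  x = 20: rhs = 12, matching y values: 9, 14 (2 points).
  x = 21: rhs = 15, matching y values: none (0 points).
  x = 22: rhs = 6, matching y values: 11, 12 (2 points).
Total affine count: 24.
Full point count |E(F_23)| = 24 + 1 = 25.
Hasse bound: |25 − (23+1)| = |1| = 1 ≤ 2√23 ≈ 9.5917 ✓.


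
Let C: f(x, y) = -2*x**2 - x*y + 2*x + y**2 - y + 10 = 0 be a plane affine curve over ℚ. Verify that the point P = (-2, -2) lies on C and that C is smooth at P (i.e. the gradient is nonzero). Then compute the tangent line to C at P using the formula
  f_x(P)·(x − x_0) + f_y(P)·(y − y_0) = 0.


Tangent line at P: 12*x - 3*y + 18 = 0.

Step 1: f(-2, -2) = 0, so P lies on C.
Step 2: partial derivatives
  f_x(x, y) = -4*x - y + 2, f_y(x, y) = -x + 2*y - 1.
  f_x(P) = 12, f_y(P) = -3 (gradient nonzero, so P is smooth).
Step 3: tangent line at P: 12·(x − -2) + -3·(y − -2) = 0.
Expanding: 12*x - 3*y + 18 = 0.


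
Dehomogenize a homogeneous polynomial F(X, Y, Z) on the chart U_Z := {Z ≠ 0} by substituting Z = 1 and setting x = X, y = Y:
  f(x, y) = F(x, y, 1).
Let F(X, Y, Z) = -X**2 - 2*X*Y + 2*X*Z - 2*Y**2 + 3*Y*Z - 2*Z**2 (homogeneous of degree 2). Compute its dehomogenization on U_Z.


f(x, y) = -x**2 - 2*x*y + 2*x - 2*y**2 + 3*y - 2

On U_Z we set Z = 1. Each monomial c·X^i·Y^j·Z^k in F becomes c·x^i·y^j·1^k = c·x^i·y^j.
Substituting Z = 1: F(X, Y, 1) = -x**2 - 2*x*y + 2*x - 2*y**2 + 3*y - 2.
Note: deg(f) ≤ deg(F) = 2; strict inequality happens when F is divisible by Z (lost terms).


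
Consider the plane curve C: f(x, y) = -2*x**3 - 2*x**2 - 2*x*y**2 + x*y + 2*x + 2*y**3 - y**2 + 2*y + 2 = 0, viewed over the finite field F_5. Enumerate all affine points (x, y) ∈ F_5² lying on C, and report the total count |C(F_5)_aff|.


Affine F_5-points: {(0, 1), (1, 0), (1, 2), (4, 0)}; count = 4.

For each of the 25 pairs (x, y) ∈ F_5², evaluate f(x, y) mod 5. Record the zeros.
  x = 0: [0↦2, 1↦0, 2↦3, 3↦3, 4↦2]  zeros at y ∈ {1}
  x = 1: [0↦0, 1↦2, 2↦0, 3↦1, 4↦2]  zeros at y ∈ {0, 2}
  x = 2: [0↦2, 1↦3, 2↦1, 3↦3, 4↦1]  zeros at y ∈ ∅
  x = 3: [0↦1, 1↦1, 2↦4, 3↦2, 4↦2]  zeros at y ∈ ∅
  x = 4: [0↦0, 1↦4, 2↦2, 3↦1, 4↦3]  zeros at y ∈ {0}
Collecting zeros: affine points = {(0, 1), (1, 0), (1, 2), (4, 0)}.
Total count |C(F_5)_aff| = 4.


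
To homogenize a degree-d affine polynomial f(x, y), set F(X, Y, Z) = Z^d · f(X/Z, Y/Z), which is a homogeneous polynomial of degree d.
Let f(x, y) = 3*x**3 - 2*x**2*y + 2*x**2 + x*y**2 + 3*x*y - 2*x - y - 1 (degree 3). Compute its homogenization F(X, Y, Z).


F(X, Y, Z) = 3*X**3 - 2*X**2*Y + 2*X**2*Z + X*Y**2 + 3*X*Y*Z - 2*X*Z**2 - Y*Z**2 - Z**3

deg(f) = 3.
Substitute x = X/Z, y = Y/Z into f, then multiply by Z^3.
  monomial 3·x^3·y^0 ↦ 3·X^3·Y^0·Z^0.
  monomial -2·x^2·y^1 ↦ -2·X^2·Y^1·Z^0.
  monomial 2·x^2·y^0 ↦ 2·X^2·Y^0·Z^1.
  monomial 1·x^1·y^2 ↦ 1·X^1·Y^2·Z^0.
  monomial 3·x^1·y^1 ↦ 3·X^1·Y^1·Z^1.
  monomial -2·x^1·y^0 ↦ -2·X^1·Y^0·Z^2.
  monomial -1·x^0·y^1 ↦ -1·X^0·Y^1·Z^2.
  monomial -1·x^0·y^0 ↦ -1·X^0·Y^0·Z^3.
Collecting: F(X, Y, Z) = 3*X**3 - 2*X**2*Y + 2*X**2*Z + X*Y**2 + 3*X*Y*Z - 2*X*Z**2 - Y*Z**2 - Z**3.


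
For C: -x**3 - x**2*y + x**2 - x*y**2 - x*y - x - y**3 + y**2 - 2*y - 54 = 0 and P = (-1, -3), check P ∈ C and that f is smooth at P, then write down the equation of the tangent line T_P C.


Tangent line at P: -18*x - 41*y - 141 = 0.

Step 1: f(-1, -3) = 0, so P lies on C.
Step 2: partial derivatives
  f_x(x, y) = -3*x**2 - 2*x*y + 2*x - y**2 - y - 1, f_y(x, y) = -x**2 - 2*x*y - x - 3*y**2 + 2*y - 2.
  f_x(P) = -18, f_y(P) = -41 (gradient nonzero, so P is smooth).
Step 3: tangent line at P: -18·(x − -1) + -41·(y − -3) = 0.
Expanding: -18*x - 41*y - 141 = 0.


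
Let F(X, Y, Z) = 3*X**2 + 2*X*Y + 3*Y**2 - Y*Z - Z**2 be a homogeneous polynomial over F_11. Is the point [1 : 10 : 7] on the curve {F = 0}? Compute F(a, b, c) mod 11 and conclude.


F(1,10,7) ≡ 6 (mod 11); P is NOT on the curve.

Evaluate F(1, 10, 7) term-by-term (mod 11).
  3*X**2 ↦ 3·1·1·1 = 3
  2*X*Y ↦ 2·1·10·1 = 20
  3*Y**2 ↦ 3·1·100·1 = 300
  -Y*Z ↦ -1·1·10·7 = -70
  -Z**2 ↦ -1·1·1·49 = -49
Sum: F(1, 10, 7) = (3) + (20) + (300) + (-70) + (-49) = 204.
Reducing mod 11: 204 ≡ 6 (mod 11).
Since F(a, b, c) ≡ 6 ≠ 0 (mod 11), P does NOT lie on the curve.


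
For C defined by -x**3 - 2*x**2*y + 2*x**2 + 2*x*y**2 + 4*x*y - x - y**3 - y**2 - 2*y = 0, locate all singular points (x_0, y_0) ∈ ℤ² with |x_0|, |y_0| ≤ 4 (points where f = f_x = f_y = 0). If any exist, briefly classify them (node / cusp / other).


Singular points: {(1, 0)}; classification: node.

Compute partial derivatives:
  f_x = -3*x**2 - 4*x*y + 4*x + 2*y**2 + 4*y - 1.
  f_y = -2*x**2 + 4*x*y + 4*x - 3*y**2 - 2*y - 2.
Scan x_0 ∈ {−4, ..., 4}. For each x_0, f_y(x_0, y) is a polynomial in y; find its integer roots y ∈ {−4, ..., 4}, then test f_x and f at those candidates.
  x = -4: f_y(-4, y) = -3*y**2 - 18*y - 50; no integer root y with |y| ≤ 4.
  x = -3: f_y(-3, y) = -3*y**2 - 14*y - 32; no integer root y with |y| ≤ 4.
  x = -2: f_y(-2, y) = -3*y**2 - 10*y - 18; no integer root y with |y| ≤ 4.
  x = -1: f_y(-1, y) = -3*y**2 - 6*y - 8; no integer root y with |y| ≤ 4.
  x = 0: f_y(0, y) = -3*y**2 - 2*y - 2; no integer root y with |y| ≤ 4.
  x = 1: f_y(1, y) = -3*y**2 + 2*y; vanishes at y ∈ {0}. (1, 0): f_x = 0, f = 0 — SINGULAR.
  x = 2: f_y(2, y) = -3*y**2 + 6*y - 2; no integer root y with |y| ≤ 4.
  x = 3: f_y(3, y) = -3*y**2 + 10*y - 8; vanishes at y ∈ {2}. (3, 2): f_x = -24 ≠ 0.
  x = 4: f_y(4, y) = -3*y**2 + 14*y - 18; no integer root y with |y| ≤ 4.
Only singular point on the grid: (1, 0).
Classify: substitute x = 1 + u, y = 0 + v and expand: f = -u**3 - 2*u**2*v - u**2 + 2*u*v**2 - v**3 + v**2.
No constant or linear terms (consistent with a singular point). Quadratic part: -u**2 + v**2. Cubic part: -u**3 - 2*u**2*v + 2*u*v**2 - v**3.
The quadratic part v**2 - u**2 = (v − u)(v + u) splits into two distinct linear factors, so there are two distinct tangent lines y − 0 = ±(x − 1) — this is a node (ordinary double point).
Classification: node.


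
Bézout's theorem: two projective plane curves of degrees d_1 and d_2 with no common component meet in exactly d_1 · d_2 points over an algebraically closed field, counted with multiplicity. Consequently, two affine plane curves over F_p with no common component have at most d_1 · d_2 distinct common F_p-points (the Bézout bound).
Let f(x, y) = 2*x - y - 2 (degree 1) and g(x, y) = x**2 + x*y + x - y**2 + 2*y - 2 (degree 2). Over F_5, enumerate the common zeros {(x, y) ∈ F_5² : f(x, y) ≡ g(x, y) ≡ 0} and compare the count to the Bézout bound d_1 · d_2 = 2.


Common zeros: {(0, 3), (1, 0)}; count = 2; Bézout bound = 2.

deg(f) = 1, deg(g) = 2, so Bézout bound = 2.
Scan x ∈ F_5. For each x, list the y ∈ F_5 with f(x, y) ≡ 0 and those with g(x, y) ≡ 0 (mod 5); the common zeros in that column are the intersection.
  x = 0: f ≡ 0 at y ∈ {3}; g ≡ 0 at y ∈ {3, 4}; common: {3}.
  x = 1: f ≡ 0 at y ∈ {0}; g ≡ 0 at y ∈ {0, 3}; common: {0}.
  x = 2: f ≡ 0 at y ∈ {2}; g ≡ 0 at y ∈ ∅; common: ∅.
  x = 3: f ≡ 0 at y ∈ {4}; g ≡ 0 at y ∈ {0}; common: ∅.
  x = 4: f ≡ 0 at y ∈ {1}; g ≡ 0 at y ∈ ∅; common: ∅.
Collecting: common zeros = {(0, 3), (1, 0)}, so the count is 2.
Comparison with the Bézout bound: 2 ≤ 2 = deg(f)·deg(g), as expected for curves with no common component (the bound is attained).


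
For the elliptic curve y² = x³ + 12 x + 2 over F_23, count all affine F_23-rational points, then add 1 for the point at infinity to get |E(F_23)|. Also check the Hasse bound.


Affine points = {(0, 5), (0, 18), (5, 7), (5, 16), (8, 9), (8, 14), (10, 8), (10, 15), (11, 4), (11, 19), (13, 3), (13, 20), (14, 4), (14, 19), (16, 9), (16, 14), (17, 6), (17, 17), (18, 1), (18, 22), (20, 10), (20, 13), (21, 4), (21, 19), (22, 9), (22, 14)}; affine count = 26; |E(F_23)| = 27.

Discriminant check: Δ ∝ 4a³ + 27b² = 4·12³ + 27·2² = 4·1728 + 27·4 ≡ 5 (mod 23). Nonzero ⇒ E is nonsingular.
For each x ∈ F_23, compute rhs = x³ + 12·x + 2 mod 23, then count y ∈ F_23 with y² ≡ rhs.
  x = 0: rhs = 2, matching y values: 5, 18 (2 points).
  x = 1: rhs = 15, matching y values: none (0 points).
  x = 2: rhs = 11, matching y values: none (0 points).
  x = 3: rhs = 19, matching y values: none (0 points).
  x = 4: rhs = 22, matching y values: none (0 points).
  x = 5: rhs = 3, matching y values: 7, 16 (2 points).
  x = 6: rhs = 14, matching y values: none (0 points).
  x = 7: rhs = 15, matching y values: none (0 points).
  x = 8: rhs = 12, matching y values: 9, 14 (2 points).
  x = 9: rhs = 11, matching y values: none (0 points).
  x = 10: rhs = 18, matching y values: 8, 15 (2 points).
  x = 11: rhs = 16, matching y values: 4, 19 (2 points).
  x = 12: rhs = 11, matching y values: none (0 points).
  x = 13: rhs = 9, matching y values: 3, 20 (2 points).
  x = 14: rhs = 16, matching y values: 4, 19 (2 points).
  x = 15: rhs = 15, matching y values: none (0 points).
  x = 16: rhs = 12, matching y values: 9, 14 (2 points).
  x = 17: rhs = 13, matching y values: 6, 17 (2 points).
  x = 18: rhs = 1, matching y values: 1, 22 (2 points).
  x = 19: rhs = 5, matching y values: none (0 points).
  x = 20: rhs = 8, matching y values: 10, 13 (2 points).
  x = 21: rhs = 16, matching y values: 4, 19 (2 points).
  x = 22: rhs = 12, matching y values: 9, 14 (2 points).
Total affine count: 26.
Full point count |E(F_23)| = 26 + 1 = 27.
Hasse bound: |27 − (23+1)| = |3| = 3 ≤ 2√23 ≈ 9.5917 ✓.


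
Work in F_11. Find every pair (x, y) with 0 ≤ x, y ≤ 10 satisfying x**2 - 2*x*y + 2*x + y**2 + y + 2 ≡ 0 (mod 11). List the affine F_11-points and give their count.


Affine F_11-points: {(0, 4), (0, 6), (1, 3), (1, 9), (3, 2), (3, 3), (4, 9), (6, 4), (6, 7), (10, 2), (10, 6)}; count = 11.

For each of the 121 pairs (x, y) ∈ F_11², evaluate f(x, y) mod 11. Record the zeros.
  x = 0: [0↦2, 1↦4, 2↦8, 3↦3, 4↦0, 5↦10, 6↦0, 7↦3, 8↦8, 9↦4, 10↦2]  zeros at y ∈ {4, 6}
  x = 1: [0↦5, 1↦5, 2↦7, 3↦0, 4↦6, 5↦3, 6↦2, 7↦3, 8↦6, 9↦0, 10↦7]  zeros at y ∈ {3, 9}
  x = 2: [0↦10, 1↦8, 2↦8, 3↦10, 4↦3, 5↦9, 6↦6, 7↦5, 8↦6, 9↦9, 10↦3]  zeros at y ∈ ∅
  x = 3: [0↦6, 1↦2, 2↦0, 3↦0, 4↦2, 5↦6, 6↦1, 7↦9, 8↦8, 9↦9, 10↦1]  zeros at y ∈ {2, 3}
  x = 4: [0↦4, 1↦9, 2↦5, 3↦3, 4↦3, 5↦5, 6↦9, 7↦4, 8↦1, 9↦0, 10↦1]  zeros at y ∈ {9}
  x = 5: [0↦4, 1↦7, 2↦1, 3↦8, 4↦6, 5↦6, 6↦8, 7↦1, 8↦7, 9↦4, 10↦3]  zeros at y ∈ ∅
  x = 6: [0↦6, 1↦7, 2↦10, 3↦4, 4↦0, 5↦9, 6↦9, 7↦0, 8↦4, 9↦10, 10↦7]  zeros at y ∈ {4, 7}
  x = 7: [0↦10, 1↦9, 2↦10, 3↦2, 4↦7, 5↦3, 6↦1, 7↦1, 8↦3, 9↦7, 10↦2]  zeros at y ∈ ∅
  x = 8: [0↦5, 1↦2, 2↦1, 3↦2, 4↦5, 5↦10, 6↦6, 7↦4, 8↦4, 9↦6, 10↦10]  zeros at y ∈ ∅
  x = 9: [0↦2, 1↦8, 2↦5, 3↦4, 4↦5, 5↦8, 6↦2, 7↦9, 8↦7, 9↦7, 10↦9]  zeros at y ∈ ∅
  x = 10: [0↦1, 1↦5, 2↦0, 3↦8, 4↦7, 5↦8, 6↦0, 7↦5, 8↦1, 9↦10, 10↦10]  zeros at y ∈ {2, 6}
Collecting zeros: affine points = {(0, 4), (0, 6), (1, 3), (1, 9), (3, 2), (3, 3), (4, 9), (6, 4), (6, 7), (10, 2), (10, 6)}.
Total count |C(F_11)_aff| = 11.


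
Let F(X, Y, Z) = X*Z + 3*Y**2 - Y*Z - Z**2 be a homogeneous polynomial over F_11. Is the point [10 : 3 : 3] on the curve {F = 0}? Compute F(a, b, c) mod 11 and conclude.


F(10,3,3) ≡ 6 (mod 11); P is NOT on the curve.

Evaluate F(10, 3, 3) term-by-term (mod 11).
  X*Z ↦ 1·10·1·3 = 30
  3*Y**2 ↦ 3·1·9·1 = 27
  -Y*Z ↦ -1·1·3·3 = -9
  -Z**2 ↦ -1·1·1·9 = -9
Sum: F(10, 3, 3) = (30) + (27) + (-9) + (-9) = 39.
Reducing mod 11: 39 ≡ 6 (mod 11).
Since F(a, b, c) ≡ 6 ≠ 0 (mod 11), P does NOT lie on the curve.


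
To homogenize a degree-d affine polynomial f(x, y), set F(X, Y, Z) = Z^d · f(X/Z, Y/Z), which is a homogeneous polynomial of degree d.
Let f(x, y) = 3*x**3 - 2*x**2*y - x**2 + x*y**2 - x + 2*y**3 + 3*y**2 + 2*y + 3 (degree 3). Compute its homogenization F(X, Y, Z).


F(X, Y, Z) = 3*X**3 - 2*X**2*Y - X**2*Z + X*Y**2 - X*Z**2 + 2*Y**3 + 3*Y**2*Z + 2*Y*Z**2 + 3*Z**3

deg(f) = 3.
Substitute x = X/Z, y = Y/Z into f, then multiply by Z^3.
  monomial 3·x^3·y^0 ↦ 3·X^3·Y^0·Z^0.
  monomial -2·x^2·y^1 ↦ -2·X^2·Y^1·Z^0.
  monomial -1·x^2·y^0 ↦ -1·X^2·Y^0·Z^1.
  monomial 1·x^1·y^2 ↦ 1·X^1·Y^2·Z^0.
  monomial -1·x^1·y^0 ↦ -1·X^1·Y^0·Z^2.
  monomial 2·x^0·y^3 ↦ 2·X^0·Y^3·Z^0.
  monomial 3·x^0·y^2 ↦ 3·X^0·Y^2·Z^1.
  monomial 2·x^0·y^1 ↦ 2·X^0·Y^1·Z^2.
  monomial 3·x^0·y^0 ↦ 3·X^0·Y^0·Z^3.
Collecting: F(X, Y, Z) = 3*X**3 - 2*X**2*Y - X**2*Z + X*Y**2 - X*Z**2 + 2*Y**3 + 3*Y**2*Z + 2*Y*Z**2 + 3*Z**3.


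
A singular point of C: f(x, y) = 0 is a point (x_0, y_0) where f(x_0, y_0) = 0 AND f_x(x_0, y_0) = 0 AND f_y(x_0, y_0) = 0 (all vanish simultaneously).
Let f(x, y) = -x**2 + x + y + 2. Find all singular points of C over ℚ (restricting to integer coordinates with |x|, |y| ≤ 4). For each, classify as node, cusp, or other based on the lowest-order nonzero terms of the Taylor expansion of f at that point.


No singular points in the scanned grid; C is smooth there.

Compute partial derivatives:
  f_x = 1 - 2*x.
  f_y = 1.
f_y = 1 is a nonzero constant, so f_y never vanishes: no point (x, y) can satisfy f = f_x = f_y = 0. In particular no (x, y) ∈ {−4, ..., 4}² is singular; the curve is smooth.


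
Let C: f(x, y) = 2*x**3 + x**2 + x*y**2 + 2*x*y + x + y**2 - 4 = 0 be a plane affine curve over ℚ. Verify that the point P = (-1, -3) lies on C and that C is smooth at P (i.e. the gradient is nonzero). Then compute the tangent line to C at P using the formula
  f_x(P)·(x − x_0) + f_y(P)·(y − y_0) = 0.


Tangent line at P: 8*x - 2*y + 2 = 0.

Step 1: f(-1, -3) = 0, so P lies on C.
Step 2: partial derivatives
  f_x(x, y) = 6*x**2 + 2*x + y**2 + 2*y + 1, f_y(x, y) = 2*x*y + 2*x + 2*y.
  f_x(P) = 8, f_y(P) = -2 (gradient nonzero, so P is smooth).
Step 3: tangent line at P: 8·(x − -1) + -2·(y − -3) = 0.
Expanding: 8*x - 2*y + 2 = 0.


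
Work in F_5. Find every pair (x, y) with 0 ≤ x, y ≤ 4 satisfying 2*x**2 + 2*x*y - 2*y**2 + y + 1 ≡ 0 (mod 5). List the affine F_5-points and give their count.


Affine F_5-points: {(0, 1), (0, 2), (3, 2), (3, 4), (4, 1)}; count = 5.

For each of the 25 pairs (x, y) ∈ F_5², evaluate f(x, y) mod 5. Record the zeros.
  x = 0: [0↦1, 1↦0, 2↦0, 3↦1, 4↦3]  zeros at y ∈ {1, 2}
  x = 1: [0↦3, 1↦4, 2↦1, 3↦4, 4↦3]  zeros at y ∈ ∅
  x = 2: [0↦4, 1↦2, 2↦1, 3↦1, 4↦2]  zeros at y ∈ ∅
  x = 3: [0↦4, 1↦4, 2↦0, 3↦2, 4↦0]  zeros at y ∈ {2, 4}
  x = 4: [0↦3, 1↦0, 2↦3, 3↦2, 4↦2]  zeros at y ∈ {1}
Collecting zeros: affine points = {(0, 1), (0, 2), (3, 2), (3, 4), (4, 1)}.
Total count |C(F_5)_aff| = 5.


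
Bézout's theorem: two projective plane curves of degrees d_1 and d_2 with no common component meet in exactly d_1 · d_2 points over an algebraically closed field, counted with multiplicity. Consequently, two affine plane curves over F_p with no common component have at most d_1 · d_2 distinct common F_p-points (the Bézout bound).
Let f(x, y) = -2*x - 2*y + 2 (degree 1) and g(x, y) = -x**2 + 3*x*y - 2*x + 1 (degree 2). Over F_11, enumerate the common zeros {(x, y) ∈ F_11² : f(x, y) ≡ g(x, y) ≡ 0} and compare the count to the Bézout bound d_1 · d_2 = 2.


Common zeros: ∅; count = 0; Bézout bound = 2.

deg(f) = 1, deg(g) = 2, so Bézout bound = 2.
Scan x ∈ F_11. For each x, list the y ∈ F_11 with f(x, y) ≡ 0 and those with g(x, y) ≡ 0 (mod 11); the common zeros in that column are the intersection.
  x = 0: f ≡ 0 at y ∈ {1}; g ≡ 0 at y ∈ ∅; common: ∅.
  x = 1: f ≡ 0 at y ∈ {0}; g ≡ 0 at y ∈ {8}; common: ∅.
  x = 2: f ≡ 0 at y ∈ {10}; g ≡ 0 at y ∈ {3}; common: ∅.
  x = 3: f ≡ 0 at y ∈ {9}; g ≡ 0 at y ∈ {4}; common: ∅.
  x = 4: f ≡ 0 at y ∈ {8}; g ≡ 0 at y ∈ {1}; common: ∅.
  x = 5: f ≡ 0 at y ∈ {7}; g ≡ 0 at y ∈ {3}; common: ∅.
  x = 6: f ≡ 0 at y ∈ {6}; g ≡ 0 at y ∈ {2}; common: ∅.
  x = 7: f ≡ 0 at y ∈ {5}; g ≡ 0 at y ∈ {4}; common: ∅.
  x = 8: f ≡ 0 at y ∈ {4}; g ≡ 0 at y ∈ {1}; common: ∅.
  x = 9: f ≡ 0 at y ∈ {3}; g ≡ 0 at y ∈ {2}; common: ∅.
  x = 10: f ≡ 0 at y ∈ {2}; g ≡ 0 at y ∈ {8}; common: ∅.
Collecting: common zeros = ∅, so the count is 0.
Comparison with the Bézout bound: 0 ≤ 2 = deg(f)·deg(g), as expected for curves with no common component (the affine F_11-count falls short of the bound because intersections may lie at infinity, over extension fields, or carry multiplicity).


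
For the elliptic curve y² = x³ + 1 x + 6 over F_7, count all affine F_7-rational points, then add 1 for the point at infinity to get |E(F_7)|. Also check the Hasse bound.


Affine points = {(1, 1), (1, 6), (2, 3), (2, 4), (3, 1), (3, 6), (4, 2), (4, 5), (6, 2), (6, 5)}; affine count = 10; |E(F_7)| = 11.

Discriminant check: Δ ∝ 4a³ + 27b² = 4·1³ + 27·6² = 4·1 + 27·36 ≡ 3 (mod 7). Nonzero ⇒ E is nonsingular.
For each x ∈ F_7, compute rhs = x³ + 1·x + 6 mod 7, then count y ∈ F_7 with y² ≡ rhs.
  x = 0: rhs = 6, matching y values: none (0 points).
  x = 1: rhs = 1, matching y values: 1, 6 (2 points).
  x = 2: rhs = 2, matching y values: 3, 4 (2 points).
  x = 3: rhs = 1, matching y values: 1, 6 (2 points).
  x = 4: rhs = 4, matching y values: 2, 5 (2 points).
  x = 5: rhs = 3, matching y values: none (0 points).
  x = 6: rhs = 4, matching y values: 2, 5 (2 points).
Total affine count: 10.
Full point count |E(F_7)| = 10 + 1 = 11.
Hasse bound: |11 − (7+1)| = |3| = 3 ≤ 2√7 ≈ 5.2915 ✓.


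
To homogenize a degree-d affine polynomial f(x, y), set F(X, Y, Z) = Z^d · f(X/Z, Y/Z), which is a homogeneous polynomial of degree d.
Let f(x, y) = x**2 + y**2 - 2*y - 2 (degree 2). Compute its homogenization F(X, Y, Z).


F(X, Y, Z) = X**2 + Y**2 - 2*Y*Z - 2*Z**2

deg(f) = 2.
Substitute x = X/Z, y = Y/Z into f, then multiply by Z^2.
  monomial 1·x^2·y^0 ↦ 1·X^2·Y^0·Z^0.
  monomial 1·x^0·y^2 ↦ 1·X^0·Y^2·Z^0.
  monomial -2·x^0·y^1 ↦ -2·X^0·Y^1·Z^1.
  monomial -2·x^0·y^0 ↦ -2·X^0·Y^0·Z^2.
Collecting: F(X, Y, Z) = X**2 + Y**2 - 2*Y*Z - 2*Z**2.


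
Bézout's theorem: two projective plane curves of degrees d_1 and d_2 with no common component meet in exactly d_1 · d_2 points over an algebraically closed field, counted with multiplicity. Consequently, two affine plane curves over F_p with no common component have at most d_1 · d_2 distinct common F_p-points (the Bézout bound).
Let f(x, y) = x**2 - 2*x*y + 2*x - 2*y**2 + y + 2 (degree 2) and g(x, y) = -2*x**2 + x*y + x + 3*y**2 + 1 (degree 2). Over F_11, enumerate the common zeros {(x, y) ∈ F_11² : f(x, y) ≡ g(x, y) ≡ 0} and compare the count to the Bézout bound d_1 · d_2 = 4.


Common zeros: {(5, 2)}; count = 1; Bézout bound = 4.

deg(f) = 2, deg(g) = 2, so Bézout bound = 4.
Scan x ∈ F_11. For each x, list the y ∈ F_11 with f(x, y) ≡ 0 and those with g(x, y) ≡ 0 (mod 11); the common zeros in that column are the intersection.
  x = 0: f ≡ 0 at y ∈ ∅; g ≡ 0 at y ∈ ∅; common: ∅.
  x = 1: f ≡ 0 at y ∈ ∅; g ≡ 0 at y ∈ {0, 7}; common: ∅.
  x = 2: f ≡ 0 at y ∈ {5, 10}; g ≡ 0 at y ∈ {1, 2}; common: ∅.
  x = 3: f ≡ 0 at y ∈ ∅; g ≡ 0 at y ∈ {3, 7}; common: ∅.
  x = 4: f ≡ 0 at y ∈ {6, 7}; g ≡ 0 at y ∈ ∅; common: ∅.
  x = 5: f ≡ 0 at y ∈ {2, 10}; g ≡ 0 at y ∈ {0, 2}; common: {2}.
  x = 6: f ≡ 0 at y ∈ {5, 6}; g ≡ 0 at y ∈ ∅; common: ∅.
  x = 7: f ≡ 0 at y ∈ ∅; g ≡ 0 at y ∈ ∅; common: ∅.
  x = 8: f ≡ 0 at y ∈ {2, 7}; g ≡ 0 at y ∈ ∅; common: ∅.
  x = 9: f ≡ 0 at y ∈ ∅; g ≡ 0 at y ∈ ∅; common: ∅.
  x = 10: f ≡ 0 at y ∈ ∅; g ≡ 0 at y ∈ {1, 3}; common: ∅.
Collecting: common zeros = {(5, 2)}, so the count is 1.
Comparison with the Bézout bound: 1 ≤ 4 = deg(f)·deg(g), as expected for curves with no common component (the affine F_11-count falls short of the bound because intersections may lie at infinity, over extension fields, or carry multiplicity).


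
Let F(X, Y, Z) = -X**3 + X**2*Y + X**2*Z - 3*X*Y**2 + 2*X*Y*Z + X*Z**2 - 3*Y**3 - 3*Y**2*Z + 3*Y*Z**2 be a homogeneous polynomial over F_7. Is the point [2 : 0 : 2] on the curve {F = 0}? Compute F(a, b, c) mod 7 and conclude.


F(2,0,2) ≡ 1 (mod 7); P is NOT on the curve.

Evaluate F(2, 0, 2) term-by-term (mod 7).
  -X**3 ↦ -1·8·1·1 = -8
  X**2*Y ↦ 1·4·0·1 = 0
  X**2*Z ↦ 1·4·1·2 = 8
  -3*X*Y**2 ↦ -3·2·0·1 = 0
  2*X*Y*Z ↦ 2·2·0·2 = 0
  X*Z**2 ↦ 1·2·1·4 = 8
  -3*Y**3 ↦ -3·1·0·1 = 0
  -3*Y**2*Z ↦ -3·1·0·2 = 0
  3*Y*Z**2 ↦ 3·1·0·4 = 0
Sum: F(2, 0, 2) = (-8) + (0) + (8) + (0) + (0) + (8) + (0) + (0) + (0) = 8.
Reducing mod 7: 8 ≡ 1 (mod 7).
Since F(a, b, c) ≡ 1 ≠ 0 (mod 7), P does NOT lie on the curve.


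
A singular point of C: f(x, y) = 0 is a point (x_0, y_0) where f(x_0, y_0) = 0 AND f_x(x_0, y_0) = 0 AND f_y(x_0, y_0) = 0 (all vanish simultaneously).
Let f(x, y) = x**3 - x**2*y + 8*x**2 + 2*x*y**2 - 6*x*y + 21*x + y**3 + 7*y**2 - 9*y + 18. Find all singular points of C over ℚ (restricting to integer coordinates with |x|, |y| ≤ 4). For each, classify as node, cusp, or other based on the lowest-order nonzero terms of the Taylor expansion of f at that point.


Singular points: {(-3, 0)}; classification: node.

Compute partial derivatives:
  f_x = 3*x**2 - 2*x*y + 16*x + 2*y**2 - 6*y + 21.
  f_y = -x**2 + 4*x*y - 6*x + 3*y**2 + 14*y - 9.
Scan x_0 ∈ {−4, ..., 4}. For each x_0, f_y(x_0, y) is a polynomial in y; find its integer roots y ∈ {−4, ..., 4}, then test f_x and f at those candidates.
  x = -4: f_y(-4, y) = 3*y**2 - 2*y - 1; vanishes at y ∈ {1}. (-4, 1): f_x = 9 ≠ 0.
  x = -3: f_y(-3, y) = 3*y**2 + 2*y; vanishes at y ∈ {0}. (-3, 0): f_x = 0, f = 0 — SINGULAR.
  x = -2: f_y(-2, y) = 3*y**2 + 6*y - 1; no integer root y with |y| ≤ 4.
  x = -1: f_y(-1, y) = 3*y**2 + 10*y - 4; no integer root y with |y| ≤ 4.
  x = 0: f_y(0, y) = 3*y**2 + 14*y - 9; no integer root y with |y| ≤ 4.
  x = 1: f_y(1, y) = 3*y**2 + 18*y - 16; no integer root y with |y| ≤ 4.
  x = 2: f_y(2, y) = 3*y**2 + 22*y - 25; vanishes at y ∈ {1}. (2, 1): f_x = 57 ≠ 0.
  x = 3: f_y(3, y) = 3*y**2 + 26*y - 36; no integer root y with |y| ≤ 4.
  x = 4: f_y(4, y) = 3*y**2 + 30*y - 49; no integer root y with |y| ≤ 4.
Only singular point on the grid: (-3, 0).
Classify: substitute x = -3 + u, y = 0 + v and expand: f = u**3 - u**2*v - u**2 + 2*u*v**2 + v**3 + v**2.
No constant or linear terms (consistent with a singular point). Quadratic part: -u**2 + v**2. Cubic part: u**3 - u**2*v + 2*u*v**2 + v**3.
The quadratic part v**2 - u**2 = (v − u)(v + u) splits into two distinct linear factors, so there are two distinct tangent lines y − 0 = ±(x − -3) — this is a node (ordinary double point).
Classification: node.


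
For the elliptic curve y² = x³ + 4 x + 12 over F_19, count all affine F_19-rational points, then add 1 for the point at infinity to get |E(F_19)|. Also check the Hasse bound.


Affine points = {(1, 6), (1, 13), (2, 3), (2, 16), (4, 4), (4, 15), (5, 9), (5, 10), (6, 9), (6, 10), (8, 9), (8, 10), (9, 6), (9, 13), (10, 8), (10, 11), (11, 0), (13, 0), (14, 0), (16, 7), (16, 12), (18, 8), (18, 11)}; affine count = 23; |E(F_19)| = 24.

Discriminant check: Δ ∝ 4a³ + 27b² = 4·4³ + 27·12² = 4·64 + 27·144 ≡ 2 (mod 19). Nonzero ⇒ E is nonsingular.
For each x ∈ F_19, compute rhs = x³ + 4·x + 12 mod 19, then count y ∈ F_19 with y² ≡ rhs.
  x = 0: rhs = 12, matching y values: none (0 points).
  x = 1: rhs = 17, matching y values: 6, 13 (2 points).
  x = 2: rhs = 9, matching y values: 3, 16 (2 points).
  x = 3: rhs = 13, matching y values: none (0 points).
  x = 4: rhs = 16, matching y values: 4, 15 (2 points).
  x = 5: rhs = 5, matching y values: 9, 10 (2 points).
  x = 6: rhs = 5, matching y values: 9, 10 (2 points).
  x = 7: rhs = 3, matching y values: none (0 points).
  x = 8: rhs = 5, matching y values: 9, 10 (2 points).
  x = 9: rhs = 17, matching y values: 6, 13 (2 points).
  x = 10: rhs = 7, matching y values: 8, 11 (2 points).
  x = 11: rhs = 0, matching y values: 0 (1 points).
  x = 12: rhs = 2, matching y values: none (0 points).
  x = 13: rhs = 0, matching y values: 0 (1 points).
  x = 14: rhs = 0, matching y values: 0 (1 points).
  x = 15: rhs = 8, matching y values: none (0 points).
  x = 16: rhs = 11, matching y values: 7, 12 (2 points).
  x = 17: rhs = 15, matching y values: none (0 points).
  x = 18: rhs = 7, matching y values: 8, 11 (2 points).
Total affine count: 23.
Full point count |E(F_19)| = 23 + 1 = 24.
Hasse bound: |24 − (19+1)| = |4| = 4 ≤ 2√19 ≈ 8.7178 ✓.


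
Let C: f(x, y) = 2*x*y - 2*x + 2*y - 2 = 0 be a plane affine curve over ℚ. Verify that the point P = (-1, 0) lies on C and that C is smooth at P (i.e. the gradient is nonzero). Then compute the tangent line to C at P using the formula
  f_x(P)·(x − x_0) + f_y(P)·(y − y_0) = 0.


Tangent line at P: -2*x - 2 = 0.

Step 1: f(-1, 0) = 0, so P lies on C.
Step 2: partial derivatives
  f_x(x, y) = 2*y - 2, f_y(x, y) = 2*x + 2.
  f_x(P) = -2, f_y(P) = 0 (gradient nonzero, so P is smooth).
Step 3: tangent line at P: -2·(x − -1) + 0·(y − 0) = 0.
Expanding: -2*x - 2 = 0.


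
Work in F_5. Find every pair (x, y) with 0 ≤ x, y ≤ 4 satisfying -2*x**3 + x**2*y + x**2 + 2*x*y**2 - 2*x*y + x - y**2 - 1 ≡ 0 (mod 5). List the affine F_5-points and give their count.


Affine F_5-points: {(0, 2), (0, 3), (1, 3), (3, 1), (4, 2), (4, 4)}; count = 6.

For each of the 25 pairs (x, y) ∈ F_5², evaluate f(x, y) mod 5. Record the zeros.
  x = 0: [0↦4, 1↦3, 2↦0, 3↦0, 4↦3]  zeros at y ∈ {2, 3}
  x = 1: [0↦4, 1↦4, 2↦1, 3↦0, 4↦1]  zeros at y ∈ {3}
  x = 2: [0↦4, 1↦2, 2↦1, 3↦1, 4↦2]  zeros at y ∈ ∅
  x = 3: [0↦2, 1↦0, 2↦3, 3↦1, 4↦4]  zeros at y ∈ {1}
  x = 4: [0↦1, 1↦1, 2↦0, 3↦3, 4↦0]  zeros at y ∈ {2, 4}
Collecting zeros: affine points = {(0, 2), (0, 3), (1, 3), (3, 1), (4, 2), (4, 4)}.
Total count |C(F_5)_aff| = 6.


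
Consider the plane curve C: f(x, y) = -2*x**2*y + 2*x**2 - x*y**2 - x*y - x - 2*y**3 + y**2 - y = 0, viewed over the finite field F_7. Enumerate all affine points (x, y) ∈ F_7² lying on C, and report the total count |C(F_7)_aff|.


Affine F_7-points: {(0, 0), (0, 2), (1, 6), (2, 4), (4, 0), (4, 1), (5, 4)}; count = 7.

For each of the 49 pairs (x, y) ∈ F_7², evaluate f(x, y) mod 7. Record the zeros.
  x = 0: [0↦0, 1↦5, 2↦0, 3↦1, 4↦3, 5↦1, 6↦4]  zeros at y ∈ {0, 2}
  x = 1: [0↦1, 1↦2, 2↦5, 3↦5, 4↦4, 5↦4, 6↦0]  zeros at y ∈ {6}
  x = 2: [0↦6, 1↦6, 2↦6, 3↦1, 4↦0, 5↦5, 6↦4]  zeros at y ∈ {4}
  x = 3: [0↦1, 1↦3, 2↦3, 3↦3, 4↦5, 5↦4, 6↦2]  zeros at y ∈ ∅
  x = 4: [0↦0, 1↦0, 2↦3, 3↦4, 4↦5, 5↦1, 6↦1]  zeros at y ∈ {0, 1}
  x = 5: [0↦3, 1↦4, 2↦6, 3↦4, 4↦0, 5↦3, 6↦1]  zeros at y ∈ {4}
  x = 6: [0↦3, 1↦1, 2↦5, 3↦3, 4↦4, 5↦3, 6↦2]  zeros at y ∈ ∅
Collecting zeros: affine points = {(0, 0), (0, 2), (1, 6), (2, 4), (4, 0), (4, 1), (5, 4)}.
Total count |C(F_7)_aff| = 7.


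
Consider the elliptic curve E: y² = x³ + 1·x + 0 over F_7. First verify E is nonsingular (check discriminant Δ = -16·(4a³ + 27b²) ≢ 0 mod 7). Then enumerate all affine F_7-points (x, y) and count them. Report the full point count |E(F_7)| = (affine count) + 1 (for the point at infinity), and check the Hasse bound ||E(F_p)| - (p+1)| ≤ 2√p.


Affine points = {(0, 0), (1, 3), (1, 4), (3, 3), (3, 4), (5, 2), (5, 5)}; affine count = 7; |E(F_7)| = 8.

Discriminant check: Δ ∝ 4a³ + 27b² = 4·1³ + 27·0² = 4·1 + 27·0 ≡ 4 (mod 7). Nonzero ⇒ E is nonsingular.
For each x ∈ F_7, compute rhs = x³ + 1·x + 0 mod 7, then count y ∈ F_7 with y² ≡ rhs.
  x = 0: rhs = 0, matching y values: 0 (1 points).
  x = 1: rhs = 2, matching y values: 3, 4 (2 points).
  x = 2: rhs = 3, matching y values: none (0 points).
  x = 3: rhs = 2, matching y values: 3, 4 (2 points).
  x = 4: rhs = 5, matching y values: none (0 points).
  x = 5: rhs = 4, matching y values: 2, 5 (2 points).
  x = 6: rhs = 5, matching y values: none (0 points).
Total affine count: 7.
Full point count |E(F_7)| = 7 + 1 = 8.
Hasse bound: |8 − (7+1)| = |0| = 0 ≤ 2√7 ≈ 5.2915 ✓.


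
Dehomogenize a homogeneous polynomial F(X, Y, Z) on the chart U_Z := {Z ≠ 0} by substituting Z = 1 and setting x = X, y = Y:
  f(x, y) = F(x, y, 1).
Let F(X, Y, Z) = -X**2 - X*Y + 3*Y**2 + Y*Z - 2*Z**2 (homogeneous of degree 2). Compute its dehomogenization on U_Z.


f(x, y) = -x**2 - x*y + 3*y**2 + y - 2

On U_Z we set Z = 1. Each monomial c·X^i·Y^j·Z^k in F becomes c·x^i·y^j·1^k = c·x^i·y^j.
Substituting Z = 1: F(X, Y, 1) = -x**2 - x*y + 3*y**2 + y - 2.
Note: deg(f) ≤ deg(F) = 2; strict inequality happens when F is divisible by Z (lost terms).


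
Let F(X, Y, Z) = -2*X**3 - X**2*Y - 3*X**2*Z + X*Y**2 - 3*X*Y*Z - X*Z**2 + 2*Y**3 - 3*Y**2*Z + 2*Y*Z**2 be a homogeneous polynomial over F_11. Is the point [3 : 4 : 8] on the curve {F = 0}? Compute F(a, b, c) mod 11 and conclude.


F(3,4,8) ≡ 2 (mod 11); P is NOT on the curve.

Evaluate F(3, 4, 8) term-by-term (mod 11).
  -2*X**3 ↦ -2·27·1·1 = -54
  -X**2*Y ↦ -1·9·4·1 = -36
  -3*X**2*Z ↦ -3·9·1·8 = -216
  X*Y**2 ↦ 1·3·16·1 = 48
  -3*X*Y*Z ↦ -3·3·4·8 = -288
  -X*Z**2 ↦ -1·3·1·64 = -192
  2*Y**3 ↦ 2·1·64·1 = 128
  -3*Y**2*Z ↦ -3·1·16·8 = -384
  2*Y*Z**2 ↦ 2·1·4·64 = 512
Sum: F(3, 4, 8) = (-54) + (-36) + (-216) + (48) + (-288) + (-192) + (128) + (-384) + (512) = -482.
Reducing mod 11: -482 ≡ 2 (mod 11).
Since F(a, b, c) ≡ 2 ≠ 0 (mod 11), P does NOT lie on the curve.


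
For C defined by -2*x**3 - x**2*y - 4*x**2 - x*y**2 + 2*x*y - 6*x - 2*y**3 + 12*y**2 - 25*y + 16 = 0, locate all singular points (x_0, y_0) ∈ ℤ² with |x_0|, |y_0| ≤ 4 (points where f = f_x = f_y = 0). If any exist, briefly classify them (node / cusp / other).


Singular points: {(-1, 2)}; classification: cusp.

Compute partial derivatives:
  f_x = -6*x**2 - 2*x*y - 8*x - y**2 + 2*y - 6.
  f_y = -x**2 - 2*x*y + 2*x - 6*y**2 + 24*y - 25.
Scan x_0 ∈ {−4, ..., 4}. For each x_0, f_y(x_0, y) is a polynomial in y; find its integer roots y ∈ {−4, ..., 4}, then test f_x and f at those candidates.
  x = -4: f_y(-4, y) = -6*y**2 + 32*y - 49; no integer root y with |y| ≤ 4.
  x = -3: f_y(-3, y) = -6*y**2 + 30*y - 40; no integer root y with |y| ≤ 4.
  x = -2: f_y(-2, y) = -6*y**2 + 28*y - 33; no integer root y with |y| ≤ 4.
  x = -1: f_y(-1, y) = -6*y**2 + 26*y - 28; vanishes at y ∈ {2}. (-1, 2): f_x = 0, f = 0 — SINGULAR.
  x = 0: f_y(0, y) = -6*y**2 + 24*y - 25; no integer root y with |y| ≤ 4.
  x = 1: f_y(1, y) = -6*y**2 + 22*y - 24; no integer root y with |y| ≤ 4.
  x = 2: f_y(2, y) = -6*y**2 + 20*y - 25; no integer root y with |y| ≤ 4.
  x = 3: f_y(3, y) = -6*y**2 + 18*y - 28; no integer root y with |y| ≤ 4.
  x = 4: f_y(4, y) = -6*y**2 + 16*y - 33; no integer root y with |y| ≤ 4.
Only singular point on the grid: (-1, 2).
Classify: substitute x = -1 + u, y = 2 + v and expand: f = -2*u**3 - u**2*v - u*v**2 - 2*v**3 + v**2.
No constant or linear terms (consistent with a singular point). Quadratic part: v**2. Cubic part: -2*u**3 - u**2*v - u*v**2 - 2*v**3.
The quadratic part v**2 is a perfect square, so there is a single (double) tangent line v = 0, i.e. y = 2. Restricting the cubic part to that line (v = 0) leaves -2*u**3 ≠ 0, so f is not divisible by v and the branch is v² ≈ 2*u**3 to lowest order — this is a cusp.
Classification: cusp.
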